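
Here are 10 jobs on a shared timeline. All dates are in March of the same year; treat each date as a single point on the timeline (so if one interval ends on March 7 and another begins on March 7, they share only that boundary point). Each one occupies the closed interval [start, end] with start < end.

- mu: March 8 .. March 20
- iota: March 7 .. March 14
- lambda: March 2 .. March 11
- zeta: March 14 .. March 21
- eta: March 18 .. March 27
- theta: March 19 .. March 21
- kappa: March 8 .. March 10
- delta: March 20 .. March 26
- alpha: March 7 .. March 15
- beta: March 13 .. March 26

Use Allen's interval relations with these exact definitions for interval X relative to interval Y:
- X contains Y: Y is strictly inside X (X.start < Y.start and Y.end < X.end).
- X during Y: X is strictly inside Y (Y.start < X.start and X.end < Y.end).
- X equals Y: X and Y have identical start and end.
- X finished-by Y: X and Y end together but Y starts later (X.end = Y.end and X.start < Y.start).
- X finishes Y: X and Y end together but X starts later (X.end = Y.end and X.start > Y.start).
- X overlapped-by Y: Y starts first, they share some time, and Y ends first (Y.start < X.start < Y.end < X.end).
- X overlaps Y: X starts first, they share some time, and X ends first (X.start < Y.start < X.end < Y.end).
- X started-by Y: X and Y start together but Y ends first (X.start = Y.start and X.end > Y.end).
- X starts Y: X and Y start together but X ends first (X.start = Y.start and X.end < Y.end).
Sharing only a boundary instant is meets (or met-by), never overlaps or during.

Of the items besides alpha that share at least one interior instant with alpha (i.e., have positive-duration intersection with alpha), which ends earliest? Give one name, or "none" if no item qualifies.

Target alpha = [March 7, March 15].
beta [March 13, March 26] → overlapped-by → candidate.
delta [March 20, March 26] → after → excluded.
eta [March 18, March 27] → after → excluded.
iota [March 7, March 14] → starts → candidate.
kappa [March 8, March 10] → during → candidate.
lambda [March 2, March 11] → overlaps → candidate.
mu [March 8, March 20] → overlapped-by → candidate.
theta [March 19, March 21] → after → excluded.
zeta [March 14, March 21] → overlapped-by → candidate.
Among candidates, earliest end is March 10 → kappa.

kappa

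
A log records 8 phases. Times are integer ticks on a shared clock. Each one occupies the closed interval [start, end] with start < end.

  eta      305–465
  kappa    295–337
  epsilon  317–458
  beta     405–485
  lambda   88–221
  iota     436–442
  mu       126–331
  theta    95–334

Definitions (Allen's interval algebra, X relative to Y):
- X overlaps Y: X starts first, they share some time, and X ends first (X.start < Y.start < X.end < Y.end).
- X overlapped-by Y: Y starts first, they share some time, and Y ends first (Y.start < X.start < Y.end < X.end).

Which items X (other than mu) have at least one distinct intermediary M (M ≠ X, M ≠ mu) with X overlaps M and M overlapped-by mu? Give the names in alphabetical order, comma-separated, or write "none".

Target mu = [126, 331].
Intermediaries M with M overlapped-by mu: epsilon, eta, kappa.
Via epsilon — items with X overlaps epsilon: kappa, theta.
Via eta — items with X overlaps eta: kappa, theta.
Via kappa — items with X overlaps kappa: theta.
Union: kappa, theta.

kappa, theta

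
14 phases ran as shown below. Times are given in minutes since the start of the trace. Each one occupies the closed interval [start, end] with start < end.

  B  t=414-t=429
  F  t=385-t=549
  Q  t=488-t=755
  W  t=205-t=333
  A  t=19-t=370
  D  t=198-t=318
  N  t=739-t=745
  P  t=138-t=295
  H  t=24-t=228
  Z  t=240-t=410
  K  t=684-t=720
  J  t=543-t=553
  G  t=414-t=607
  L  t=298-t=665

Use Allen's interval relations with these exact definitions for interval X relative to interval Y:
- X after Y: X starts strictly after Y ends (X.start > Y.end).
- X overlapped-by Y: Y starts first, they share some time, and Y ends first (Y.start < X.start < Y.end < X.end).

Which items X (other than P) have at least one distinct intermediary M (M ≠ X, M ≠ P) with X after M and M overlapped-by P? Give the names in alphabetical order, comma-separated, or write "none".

Target P = [t=138, t=295].
Intermediaries M with M overlapped-by P: D, W, Z.
Via D — items with X after D: B, F, G, J, K, N, Q.
Via W — items with X after W: B, F, G, J, K, N, Q.
Via Z — items with X after Z: B, G, J, K, N, Q.
Union: B, F, G, J, K, N, Q.

B, F, G, J, K, N, Q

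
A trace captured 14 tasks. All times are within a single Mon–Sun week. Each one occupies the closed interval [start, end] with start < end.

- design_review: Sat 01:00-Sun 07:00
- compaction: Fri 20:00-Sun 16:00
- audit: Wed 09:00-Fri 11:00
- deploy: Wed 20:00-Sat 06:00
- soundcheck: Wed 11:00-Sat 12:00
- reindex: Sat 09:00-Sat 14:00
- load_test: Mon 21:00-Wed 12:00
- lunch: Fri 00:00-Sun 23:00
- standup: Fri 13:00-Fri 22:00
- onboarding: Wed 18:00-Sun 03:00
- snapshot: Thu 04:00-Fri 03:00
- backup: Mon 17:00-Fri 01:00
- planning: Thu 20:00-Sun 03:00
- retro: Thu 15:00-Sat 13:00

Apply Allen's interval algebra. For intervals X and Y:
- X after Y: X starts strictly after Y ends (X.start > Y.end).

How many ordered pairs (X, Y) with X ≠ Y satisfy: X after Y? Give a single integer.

Checking all 182 ordered pairs for relation 'after'; matching pairs in alphabetical order:
(compaction, audit): compaction after audit ✓
(compaction, backup): compaction after backup ✓
(compaction, load_test): compaction after load_test ✓
(compaction, snapshot): compaction after snapshot ✓
(deploy, load_test): deploy after load_test ✓
(design_review, audit): design_review after audit ✓
(design_review, backup): design_review after backup ✓
(design_review, load_test): design_review after load_test ✓
(design_review, snapshot): design_review after snapshot ✓
(design_review, standup): design_review after standup ✓
(lunch, load_test): lunch after load_test ✓
(onboarding, load_test): onboarding after load_test ✓
(planning, load_test): planning after load_test ✓
(reindex, audit): reindex after audit ✓
(reindex, backup): reindex after backup ✓
(reindex, deploy): reindex after deploy ✓
(reindex, load_test): reindex after load_test ✓
(reindex, snapshot): reindex after snapshot ✓
(reindex, standup): reindex after standup ✓
(retro, load_test): retro after load_test ✓
(snapshot, load_test): snapshot after load_test ✓
(standup, audit): standup after audit ✓
(standup, backup): standup after backup ✓
(standup, load_test): standup after load_test ✓
... plus 1 further pairs not listed.
Count: 25.

25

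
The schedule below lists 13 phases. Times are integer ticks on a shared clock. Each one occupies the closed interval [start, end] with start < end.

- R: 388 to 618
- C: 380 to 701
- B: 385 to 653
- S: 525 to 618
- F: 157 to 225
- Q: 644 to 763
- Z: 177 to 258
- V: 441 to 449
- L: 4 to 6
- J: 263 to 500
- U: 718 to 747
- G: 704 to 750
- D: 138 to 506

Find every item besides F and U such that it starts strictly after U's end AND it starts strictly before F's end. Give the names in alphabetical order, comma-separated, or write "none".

Conditions: its start is strictly after U's end (X.start > 747) AND its start is strictly before F's end (X.start < 225).
B: start 385 > 747? ✗; start 385 < 225? ✗ → no.
C: start 380 > 747? ✗; start 380 < 225? ✗ → no.
D: start 138 > 747? ✗; start 138 < 225? ✓ → no.
G: start 704 > 747? ✗; start 704 < 225? ✗ → no.
J: start 263 > 747? ✗; start 263 < 225? ✗ → no.
L: start 4 > 747? ✗; start 4 < 225? ✓ → no.
Q: start 644 > 747? ✗; start 644 < 225? ✗ → no.
R: start 388 > 747? ✗; start 388 < 225? ✗ → no.
S: start 525 > 747? ✗; start 525 < 225? ✗ → no.
V: start 441 > 747? ✗; start 441 < 225? ✗ → no.
Z: start 177 > 747? ✗; start 177 < 225? ✓ → no.
Result: none.

none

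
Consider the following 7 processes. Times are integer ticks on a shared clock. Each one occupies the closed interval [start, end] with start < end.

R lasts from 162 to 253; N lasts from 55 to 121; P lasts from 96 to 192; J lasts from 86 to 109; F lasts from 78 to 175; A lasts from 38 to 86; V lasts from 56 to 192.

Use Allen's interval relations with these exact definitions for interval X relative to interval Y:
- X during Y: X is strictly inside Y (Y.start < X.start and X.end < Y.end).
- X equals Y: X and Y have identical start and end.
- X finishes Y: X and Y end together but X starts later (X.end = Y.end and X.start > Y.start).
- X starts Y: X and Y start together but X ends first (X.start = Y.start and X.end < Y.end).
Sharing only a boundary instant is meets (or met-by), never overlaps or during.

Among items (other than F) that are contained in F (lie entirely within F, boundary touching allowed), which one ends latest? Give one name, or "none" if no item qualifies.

Target F = [78, 175].
A [38, 86] → overlaps → excluded.
J [86, 109] → during → candidate.
N [55, 121] → overlaps → excluded.
P [96, 192] → overlapped-by → excluded.
R [162, 253] → overlapped-by → excluded.
V [56, 192] → contains → excluded.
Among candidates, latest end is 109 → J.

J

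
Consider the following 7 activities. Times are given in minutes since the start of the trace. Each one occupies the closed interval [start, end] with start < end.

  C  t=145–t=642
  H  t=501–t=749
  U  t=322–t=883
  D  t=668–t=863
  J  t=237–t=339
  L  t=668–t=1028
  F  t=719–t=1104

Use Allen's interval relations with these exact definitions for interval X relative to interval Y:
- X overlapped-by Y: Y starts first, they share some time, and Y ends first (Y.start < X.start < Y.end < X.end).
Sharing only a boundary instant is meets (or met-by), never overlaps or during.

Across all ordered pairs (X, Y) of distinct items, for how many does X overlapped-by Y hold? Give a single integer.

Checking all 42 ordered pairs for relation 'overlapped-by'; matching pairs in alphabetical order:
(D, H): D overlapped-by H ✓
(F, D): F overlapped-by D ✓
(F, H): F overlapped-by H ✓
(F, L): F overlapped-by L ✓
(F, U): F overlapped-by U ✓
(H, C): H overlapped-by C ✓
(L, H): L overlapped-by H ✓
(L, U): L overlapped-by U ✓
(U, C): U overlapped-by C ✓
(U, J): U overlapped-by J ✓
Count: 10.

10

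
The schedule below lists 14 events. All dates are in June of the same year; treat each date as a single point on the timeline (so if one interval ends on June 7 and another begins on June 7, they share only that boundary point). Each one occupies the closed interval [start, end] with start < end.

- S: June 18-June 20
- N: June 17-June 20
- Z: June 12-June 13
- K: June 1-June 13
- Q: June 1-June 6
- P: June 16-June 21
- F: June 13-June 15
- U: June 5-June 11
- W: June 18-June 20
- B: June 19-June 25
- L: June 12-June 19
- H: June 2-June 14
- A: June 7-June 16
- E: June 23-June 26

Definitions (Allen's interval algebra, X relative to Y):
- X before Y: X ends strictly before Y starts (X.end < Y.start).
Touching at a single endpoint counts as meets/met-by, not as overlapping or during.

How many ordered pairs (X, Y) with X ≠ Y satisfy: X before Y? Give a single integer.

Checking all 182 ordered pairs for relation 'before'; matching pairs in alphabetical order:
(A, B): A before B ✓
(A, E): A before E ✓
(A, N): A before N ✓
(A, S): A before S ✓
(A, W): A before W ✓
(F, B): F before B ✓
(F, E): F before E ✓
(F, N): F before N ✓
(F, P): F before P ✓
(F, S): F before S ✓
(F, W): F before W ✓
(H, B): H before B ✓
(H, E): H before E ✓
(H, N): H before N ✓
(H, P): H before P ✓
(H, S): H before S ✓
(H, W): H before W ✓
(K, B): K before B ✓
(K, E): K before E ✓
(K, N): K before N ✓
(K, P): K before P ✓
(K, S): K before S ✓
(K, W): K before W ✓
(L, E): L before E ✓
... plus 29 further pairs not listed.
Count: 53.

53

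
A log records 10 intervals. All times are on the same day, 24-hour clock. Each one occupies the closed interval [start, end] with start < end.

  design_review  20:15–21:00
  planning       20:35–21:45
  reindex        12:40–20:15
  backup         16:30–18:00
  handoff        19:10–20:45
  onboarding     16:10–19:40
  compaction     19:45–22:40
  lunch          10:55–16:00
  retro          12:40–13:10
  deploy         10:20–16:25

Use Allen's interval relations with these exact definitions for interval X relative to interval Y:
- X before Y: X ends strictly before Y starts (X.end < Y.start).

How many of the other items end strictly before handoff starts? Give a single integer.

Target handoff = [19:10, 20:45].
backup [16:30, 18:00] → before → counts.
compaction [19:45, 22:40] → overlapped-by → no.
deploy [10:20, 16:25] → before → counts.
design_review [20:15, 21:00] → overlapped-by → no.
lunch [10:55, 16:00] → before → counts.
onboarding [16:10, 19:40] → overlaps → no.
planning [20:35, 21:45] → overlapped-by → no.
reindex [12:40, 20:15] → overlaps → no.
retro [12:40, 13:10] → before → counts.
Total: 4.

4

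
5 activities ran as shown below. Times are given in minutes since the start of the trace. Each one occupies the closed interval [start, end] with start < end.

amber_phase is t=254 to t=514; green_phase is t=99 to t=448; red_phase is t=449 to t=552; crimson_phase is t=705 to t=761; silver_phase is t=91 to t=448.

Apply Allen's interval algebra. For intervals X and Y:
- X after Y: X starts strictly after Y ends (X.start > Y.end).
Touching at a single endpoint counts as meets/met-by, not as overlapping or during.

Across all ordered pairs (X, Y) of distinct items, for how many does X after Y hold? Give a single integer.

6

Checking all 20 ordered pairs for relation 'after'; matching pairs in alphabetical order:
(crimson_phase, amber_phase): crimson_phase after amber_phase ✓
(crimson_phase, green_phase): crimson_phase after green_phase ✓
(crimson_phase, red_phase): crimson_phase after red_phase ✓
(crimson_phase, silver_phase): crimson_phase after silver_phase ✓
(red_phase, green_phase): red_phase after green_phase ✓
(red_phase, silver_phase): red_phase after silver_phase ✓
Count: 6.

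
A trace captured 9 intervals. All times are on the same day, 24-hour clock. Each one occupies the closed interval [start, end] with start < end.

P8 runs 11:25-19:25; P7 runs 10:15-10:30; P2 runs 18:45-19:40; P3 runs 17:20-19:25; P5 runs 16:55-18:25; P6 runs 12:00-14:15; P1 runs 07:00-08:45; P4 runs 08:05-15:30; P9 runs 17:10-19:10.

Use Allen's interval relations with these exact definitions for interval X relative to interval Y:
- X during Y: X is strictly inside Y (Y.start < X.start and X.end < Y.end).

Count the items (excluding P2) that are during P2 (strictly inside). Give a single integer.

0

Target P2 = [18:45, 19:40].
P1 [07:00, 08:45] → before → no.
P3 [17:20, 19:25] → overlaps → no.
P4 [08:05, 15:30] → before → no.
P5 [16:55, 18:25] → before → no.
P6 [12:00, 14:15] → before → no.
P7 [10:15, 10:30] → before → no.
P8 [11:25, 19:25] → overlaps → no.
P9 [17:10, 19:10] → overlaps → no.
Total: 0.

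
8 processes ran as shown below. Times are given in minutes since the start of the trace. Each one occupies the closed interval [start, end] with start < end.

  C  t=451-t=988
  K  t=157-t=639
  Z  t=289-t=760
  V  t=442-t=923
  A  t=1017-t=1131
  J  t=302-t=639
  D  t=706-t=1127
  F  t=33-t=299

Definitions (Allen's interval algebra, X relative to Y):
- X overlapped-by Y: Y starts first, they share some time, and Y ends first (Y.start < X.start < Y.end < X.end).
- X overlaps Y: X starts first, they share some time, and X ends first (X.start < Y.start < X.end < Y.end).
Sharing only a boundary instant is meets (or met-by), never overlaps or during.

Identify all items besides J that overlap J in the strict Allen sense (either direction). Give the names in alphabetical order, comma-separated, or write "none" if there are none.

C, V

Target J = [t=302, t=639].
A [t=1017, t=1131] → after → no.
C [t=451, t=988] → overlapped-by → yes.
D [t=706, t=1127] → after → no.
F [t=33, t=299] → before → no.
K [t=157, t=639] → finished-by → no.
V [t=442, t=923] → overlapped-by → yes.
Z [t=289, t=760] → contains → no.
Result: C, V.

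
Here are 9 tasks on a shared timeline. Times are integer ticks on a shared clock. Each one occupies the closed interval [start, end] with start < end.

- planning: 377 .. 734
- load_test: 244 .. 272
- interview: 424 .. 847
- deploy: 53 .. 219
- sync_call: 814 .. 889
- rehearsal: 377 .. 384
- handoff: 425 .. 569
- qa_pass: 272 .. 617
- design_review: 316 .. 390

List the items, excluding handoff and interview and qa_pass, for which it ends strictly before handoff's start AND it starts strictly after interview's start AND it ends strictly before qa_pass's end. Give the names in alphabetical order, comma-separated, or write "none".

Conditions: its end is strictly before handoff's start (X.end < 425) AND its start is strictly after interview's start (X.start > 424) AND its end is strictly before qa_pass's end (X.end < 617).
deploy: end 219 < 425? ✓; start 53 > 424? ✗; end 219 < 617? ✓ → no.
design_review: end 390 < 425? ✓; start 316 > 424? ✗; end 390 < 617? ✓ → no.
load_test: end 272 < 425? ✓; start 244 > 424? ✗; end 272 < 617? ✓ → no.
planning: end 734 < 425? ✗; start 377 > 424? ✗; end 734 < 617? ✗ → no.
rehearsal: end 384 < 425? ✓; start 377 > 424? ✗; end 384 < 617? ✓ → no.
sync_call: end 889 < 425? ✗; start 814 > 424? ✓; end 889 < 617? ✗ → no.
Result: none.

none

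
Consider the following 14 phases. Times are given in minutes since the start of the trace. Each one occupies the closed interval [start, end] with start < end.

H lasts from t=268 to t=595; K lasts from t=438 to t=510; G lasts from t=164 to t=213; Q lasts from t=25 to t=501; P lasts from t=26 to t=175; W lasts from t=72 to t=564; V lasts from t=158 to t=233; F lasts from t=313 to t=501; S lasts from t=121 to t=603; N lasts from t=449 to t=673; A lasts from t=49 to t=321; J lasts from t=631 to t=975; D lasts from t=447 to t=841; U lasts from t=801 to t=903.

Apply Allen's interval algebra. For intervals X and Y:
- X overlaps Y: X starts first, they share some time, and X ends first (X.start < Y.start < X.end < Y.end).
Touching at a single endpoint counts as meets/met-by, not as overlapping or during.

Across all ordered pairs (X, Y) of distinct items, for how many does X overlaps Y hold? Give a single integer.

Checking all 182 ordered pairs for relation 'overlaps'; matching pairs in alphabetical order:
(A, F): A overlaps F ✓
(A, H): A overlaps H ✓
(A, S): A overlaps S ✓
(A, W): A overlaps W ✓
(D, J): D overlaps J ✓
(D, U): D overlaps U ✓
(F, D): F overlaps D ✓
(F, K): F overlaps K ✓
(F, N): F overlaps N ✓
(H, D): H overlaps D ✓
(H, N): H overlaps N ✓
(K, D): K overlaps D ✓
(K, N): K overlaps N ✓
(N, J): N overlaps J ✓
(P, A): P overlaps A ✓
(P, G): P overlaps G ✓
(P, S): P overlaps S ✓
(P, V): P overlaps V ✓
(P, W): P overlaps W ✓
(Q, D): Q overlaps D ✓
(Q, H): Q overlaps H ✓
(Q, K): Q overlaps K ✓
(Q, N): Q overlaps N ✓
(Q, S): Q overlaps S ✓
... plus 7 further pairs not listed.
Count: 31.

31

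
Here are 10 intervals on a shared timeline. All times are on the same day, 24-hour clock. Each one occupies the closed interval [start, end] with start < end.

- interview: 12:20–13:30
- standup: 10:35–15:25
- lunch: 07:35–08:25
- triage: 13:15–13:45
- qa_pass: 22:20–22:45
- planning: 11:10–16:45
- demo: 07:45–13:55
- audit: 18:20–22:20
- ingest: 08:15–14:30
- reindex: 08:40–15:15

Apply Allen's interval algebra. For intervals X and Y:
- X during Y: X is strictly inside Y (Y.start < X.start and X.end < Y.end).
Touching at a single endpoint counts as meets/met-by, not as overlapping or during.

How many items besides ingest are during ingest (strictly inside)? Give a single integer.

2

Target ingest = [08:15, 14:30].
audit [18:20, 22:20] → after → no.
demo [07:45, 13:55] → overlaps → no.
interview [12:20, 13:30] → during → counts.
lunch [07:35, 08:25] → overlaps → no.
planning [11:10, 16:45] → overlapped-by → no.
qa_pass [22:20, 22:45] → after → no.
reindex [08:40, 15:15] → overlapped-by → no.
standup [10:35, 15:25] → overlapped-by → no.
triage [13:15, 13:45] → during → counts.
Total: 2.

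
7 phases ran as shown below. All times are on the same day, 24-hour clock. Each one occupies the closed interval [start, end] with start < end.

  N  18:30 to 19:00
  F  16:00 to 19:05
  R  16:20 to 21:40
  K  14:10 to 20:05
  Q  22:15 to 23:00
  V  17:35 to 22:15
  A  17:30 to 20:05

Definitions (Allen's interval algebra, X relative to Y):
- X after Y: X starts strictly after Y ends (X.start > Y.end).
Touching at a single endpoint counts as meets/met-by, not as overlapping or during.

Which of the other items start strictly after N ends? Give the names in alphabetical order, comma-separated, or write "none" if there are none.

Target N = [18:30, 19:00].
A [17:30, 20:05] → contains → no.
F [16:00, 19:05] → contains → no.
K [14:10, 20:05] → contains → no.
Q [22:15, 23:00] → after → yes.
R [16:20, 21:40] → contains → no.
V [17:35, 22:15] → contains → no.
Result: Q.

Q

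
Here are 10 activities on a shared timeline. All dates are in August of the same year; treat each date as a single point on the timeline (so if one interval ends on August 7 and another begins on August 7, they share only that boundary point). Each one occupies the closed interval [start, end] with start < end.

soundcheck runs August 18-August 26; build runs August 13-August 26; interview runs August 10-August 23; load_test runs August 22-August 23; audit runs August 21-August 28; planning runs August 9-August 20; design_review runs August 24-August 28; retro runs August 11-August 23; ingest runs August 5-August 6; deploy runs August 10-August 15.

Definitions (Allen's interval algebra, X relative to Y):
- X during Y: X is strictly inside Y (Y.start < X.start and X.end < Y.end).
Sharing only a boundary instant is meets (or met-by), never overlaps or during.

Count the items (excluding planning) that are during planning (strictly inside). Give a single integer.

Target planning = [August 9, August 20].
audit [August 21, August 28] → after → no.
build [August 13, August 26] → overlapped-by → no.
deploy [August 10, August 15] → during → counts.
design_review [August 24, August 28] → after → no.
ingest [August 5, August 6] → before → no.
interview [August 10, August 23] → overlapped-by → no.
load_test [August 22, August 23] → after → no.
retro [August 11, August 23] → overlapped-by → no.
soundcheck [August 18, August 26] → overlapped-by → no.
Total: 1.

1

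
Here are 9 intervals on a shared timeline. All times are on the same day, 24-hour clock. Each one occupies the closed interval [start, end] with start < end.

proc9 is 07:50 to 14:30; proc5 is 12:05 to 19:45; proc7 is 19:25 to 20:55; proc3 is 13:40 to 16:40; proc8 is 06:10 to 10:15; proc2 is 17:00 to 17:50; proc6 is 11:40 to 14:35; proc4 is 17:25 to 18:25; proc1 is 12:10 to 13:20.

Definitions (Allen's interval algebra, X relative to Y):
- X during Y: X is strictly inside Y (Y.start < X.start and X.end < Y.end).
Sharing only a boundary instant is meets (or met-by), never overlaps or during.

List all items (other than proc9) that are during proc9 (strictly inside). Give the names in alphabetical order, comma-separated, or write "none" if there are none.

Target proc9 = [07:50, 14:30].
proc1 [12:10, 13:20] → during → yes.
proc2 [17:00, 17:50] → after → no.
proc3 [13:40, 16:40] → overlapped-by → no.
proc4 [17:25, 18:25] → after → no.
proc5 [12:05, 19:45] → overlapped-by → no.
proc6 [11:40, 14:35] → overlapped-by → no.
proc7 [19:25, 20:55] → after → no.
proc8 [06:10, 10:15] → overlaps → no.
Result: proc1.

proc1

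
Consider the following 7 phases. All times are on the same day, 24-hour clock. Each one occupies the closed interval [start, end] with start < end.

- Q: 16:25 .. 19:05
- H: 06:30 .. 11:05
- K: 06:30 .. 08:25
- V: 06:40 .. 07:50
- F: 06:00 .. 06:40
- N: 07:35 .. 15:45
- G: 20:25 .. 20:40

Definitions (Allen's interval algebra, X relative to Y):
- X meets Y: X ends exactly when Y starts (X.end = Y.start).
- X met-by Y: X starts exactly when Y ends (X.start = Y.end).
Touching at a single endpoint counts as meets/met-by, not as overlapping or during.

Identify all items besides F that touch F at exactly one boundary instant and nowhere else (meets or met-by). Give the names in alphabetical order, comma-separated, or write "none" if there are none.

Target F = [06:00, 06:40].
G [20:25, 20:40] → after → no.
H [06:30, 11:05] → overlapped-by → no.
K [06:30, 08:25] → overlapped-by → no.
N [07:35, 15:45] → after → no.
Q [16:25, 19:05] → after → no.
V [06:40, 07:50] → met-by → yes.
Result: V.

V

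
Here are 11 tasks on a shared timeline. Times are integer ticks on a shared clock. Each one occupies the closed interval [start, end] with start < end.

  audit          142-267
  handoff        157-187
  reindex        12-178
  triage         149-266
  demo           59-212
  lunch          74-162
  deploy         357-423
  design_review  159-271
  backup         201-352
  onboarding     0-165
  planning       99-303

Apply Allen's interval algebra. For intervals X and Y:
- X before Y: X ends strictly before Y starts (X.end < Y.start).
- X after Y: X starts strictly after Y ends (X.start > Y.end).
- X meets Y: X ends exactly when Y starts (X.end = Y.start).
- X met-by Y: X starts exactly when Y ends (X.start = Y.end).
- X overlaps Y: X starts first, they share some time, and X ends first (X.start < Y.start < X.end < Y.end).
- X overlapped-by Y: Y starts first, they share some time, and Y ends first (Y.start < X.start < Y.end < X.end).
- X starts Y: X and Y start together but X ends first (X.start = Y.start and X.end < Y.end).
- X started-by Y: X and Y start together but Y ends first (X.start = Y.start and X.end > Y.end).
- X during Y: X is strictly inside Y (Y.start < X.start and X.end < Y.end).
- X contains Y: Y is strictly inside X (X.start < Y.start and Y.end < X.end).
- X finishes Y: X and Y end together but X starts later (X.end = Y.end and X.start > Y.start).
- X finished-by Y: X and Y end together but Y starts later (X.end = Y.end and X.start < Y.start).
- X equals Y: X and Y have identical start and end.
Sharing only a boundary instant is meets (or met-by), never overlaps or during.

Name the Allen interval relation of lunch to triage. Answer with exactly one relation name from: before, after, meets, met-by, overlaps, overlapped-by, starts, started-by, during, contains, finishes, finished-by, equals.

lunch = [74, 162]; triage = [149, 266].
Compare endpoints: lunch.start < triage.start, lunch.start < triage.end, lunch.end > triage.start, lunch.end < triage.end.
That pattern is 'overlaps'.

overlaps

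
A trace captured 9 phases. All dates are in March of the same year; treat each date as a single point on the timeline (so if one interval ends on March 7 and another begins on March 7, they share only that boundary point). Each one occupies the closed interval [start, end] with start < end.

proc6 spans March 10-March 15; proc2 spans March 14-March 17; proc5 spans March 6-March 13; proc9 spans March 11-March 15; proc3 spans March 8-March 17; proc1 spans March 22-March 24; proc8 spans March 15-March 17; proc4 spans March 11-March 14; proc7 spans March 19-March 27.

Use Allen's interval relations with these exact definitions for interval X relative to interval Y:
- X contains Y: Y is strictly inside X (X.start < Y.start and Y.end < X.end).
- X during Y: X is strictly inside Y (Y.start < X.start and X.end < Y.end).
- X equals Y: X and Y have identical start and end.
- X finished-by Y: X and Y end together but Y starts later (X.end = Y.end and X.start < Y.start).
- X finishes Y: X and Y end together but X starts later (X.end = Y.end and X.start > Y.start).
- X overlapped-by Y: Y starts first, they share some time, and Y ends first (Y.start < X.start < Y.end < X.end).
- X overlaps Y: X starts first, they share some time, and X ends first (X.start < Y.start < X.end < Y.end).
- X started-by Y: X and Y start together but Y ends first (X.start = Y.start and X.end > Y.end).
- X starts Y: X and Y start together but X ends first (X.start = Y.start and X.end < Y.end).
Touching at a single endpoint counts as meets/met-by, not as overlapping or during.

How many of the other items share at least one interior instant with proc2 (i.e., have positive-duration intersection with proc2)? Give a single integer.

Target proc2 = [March 14, March 17].
proc1 [March 22, March 24] → after → no.
proc3 [March 8, March 17] → finished-by → counts.
proc4 [March 11, March 14] → meets → no.
proc5 [March 6, March 13] → before → no.
proc6 [March 10, March 15] → overlaps → counts.
proc7 [March 19, March 27] → after → no.
proc8 [March 15, March 17] → finishes → counts.
proc9 [March 11, March 15] → overlaps → counts.
Total: 4.

4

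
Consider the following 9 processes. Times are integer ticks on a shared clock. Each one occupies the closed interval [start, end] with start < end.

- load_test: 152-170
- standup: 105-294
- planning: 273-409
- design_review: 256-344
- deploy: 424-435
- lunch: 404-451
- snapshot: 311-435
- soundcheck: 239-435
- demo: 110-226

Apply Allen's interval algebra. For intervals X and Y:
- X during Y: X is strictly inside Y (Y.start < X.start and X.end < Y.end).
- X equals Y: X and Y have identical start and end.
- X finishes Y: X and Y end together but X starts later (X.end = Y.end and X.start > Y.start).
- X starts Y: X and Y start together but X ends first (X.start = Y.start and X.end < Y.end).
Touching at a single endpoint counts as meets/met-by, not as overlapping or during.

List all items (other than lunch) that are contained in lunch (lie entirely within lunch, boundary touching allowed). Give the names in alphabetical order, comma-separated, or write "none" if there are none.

Target lunch = [404, 451].
demo [110, 226] → before → no.
deploy [424, 435] → during → yes.
design_review [256, 344] → before → no.
load_test [152, 170] → before → no.
planning [273, 409] → overlaps → no.
snapshot [311, 435] → overlaps → no.
soundcheck [239, 435] → overlaps → no.
standup [105, 294] → before → no.
Result: deploy.

deploy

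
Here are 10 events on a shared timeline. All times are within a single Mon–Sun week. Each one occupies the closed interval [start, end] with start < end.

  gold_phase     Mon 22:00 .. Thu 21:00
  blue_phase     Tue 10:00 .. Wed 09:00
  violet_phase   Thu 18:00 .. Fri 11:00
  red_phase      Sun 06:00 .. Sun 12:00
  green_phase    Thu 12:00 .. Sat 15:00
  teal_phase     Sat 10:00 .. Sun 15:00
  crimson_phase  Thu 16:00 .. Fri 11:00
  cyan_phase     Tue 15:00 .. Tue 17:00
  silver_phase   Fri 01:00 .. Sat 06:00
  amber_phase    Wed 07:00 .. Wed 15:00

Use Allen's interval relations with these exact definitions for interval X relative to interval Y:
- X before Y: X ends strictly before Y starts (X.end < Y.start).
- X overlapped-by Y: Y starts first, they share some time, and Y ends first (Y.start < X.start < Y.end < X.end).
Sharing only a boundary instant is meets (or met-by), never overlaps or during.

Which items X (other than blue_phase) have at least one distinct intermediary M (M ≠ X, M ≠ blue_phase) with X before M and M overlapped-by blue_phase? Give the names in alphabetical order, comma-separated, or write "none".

cyan_phase

Target blue_phase = [Tue 10:00, Wed 09:00].
Intermediaries M with M overlapped-by blue_phase: amber_phase.
Via amber_phase — items with X before amber_phase: cyan_phase.
Union: cyan_phase.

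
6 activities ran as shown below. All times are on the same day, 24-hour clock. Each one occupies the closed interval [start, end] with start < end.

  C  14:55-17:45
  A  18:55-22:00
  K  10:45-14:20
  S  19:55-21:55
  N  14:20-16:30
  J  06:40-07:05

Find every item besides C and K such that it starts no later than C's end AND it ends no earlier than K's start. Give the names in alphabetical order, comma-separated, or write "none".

Conditions: its start is no later than C's end (X.start <= 17:45) AND its end is no earlier than K's start (X.end >= 10:45).
A: start 18:55 <= 17:45? ✗; end 22:00 >= 10:45? ✓ → no.
J: start 06:40 <= 17:45? ✓; end 07:05 >= 10:45? ✗ → no.
N: start 14:20 <= 17:45? ✓; end 16:30 >= 10:45? ✓ → yes.
S: start 19:55 <= 17:45? ✗; end 21:55 >= 10:45? ✓ → no.
Result: N.

N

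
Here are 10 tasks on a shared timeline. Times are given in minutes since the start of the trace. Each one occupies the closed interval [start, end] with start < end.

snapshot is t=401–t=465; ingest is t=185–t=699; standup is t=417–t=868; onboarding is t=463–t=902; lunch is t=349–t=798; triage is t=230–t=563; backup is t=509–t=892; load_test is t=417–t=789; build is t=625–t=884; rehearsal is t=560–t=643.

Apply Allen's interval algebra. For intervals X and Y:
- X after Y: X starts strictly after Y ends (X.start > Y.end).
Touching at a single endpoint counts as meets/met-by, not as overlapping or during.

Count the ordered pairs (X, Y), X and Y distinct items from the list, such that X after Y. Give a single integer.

4

Checking all 90 ordered pairs for relation 'after'; matching pairs in alphabetical order:
(backup, snapshot): backup after snapshot ✓
(build, snapshot): build after snapshot ✓
(build, triage): build after triage ✓
(rehearsal, snapshot): rehearsal after snapshot ✓
Count: 4.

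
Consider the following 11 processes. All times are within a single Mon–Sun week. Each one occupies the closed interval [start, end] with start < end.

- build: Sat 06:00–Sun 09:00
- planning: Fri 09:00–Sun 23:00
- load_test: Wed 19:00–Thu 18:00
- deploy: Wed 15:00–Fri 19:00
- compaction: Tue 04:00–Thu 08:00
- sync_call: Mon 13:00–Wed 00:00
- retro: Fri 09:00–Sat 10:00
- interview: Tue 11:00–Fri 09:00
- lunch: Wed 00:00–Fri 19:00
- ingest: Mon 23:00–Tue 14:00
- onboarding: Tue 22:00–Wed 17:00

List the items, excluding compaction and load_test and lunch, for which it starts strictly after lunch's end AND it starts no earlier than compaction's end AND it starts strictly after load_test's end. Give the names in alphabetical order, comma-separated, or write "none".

build

Conditions: its start is strictly after lunch's end (X.start > Fri 19:00) AND its start is no earlier than compaction's end (X.start >= Thu 08:00) AND its start is strictly after load_test's end (X.start > Thu 18:00).
build: start Sat 06:00 > Fri 19:00? ✓; start Sat 06:00 >= Thu 08:00? ✓; start Sat 06:00 > Thu 18:00? ✓ → yes.
deploy: start Wed 15:00 > Fri 19:00? ✗; start Wed 15:00 >= Thu 08:00? ✗; start Wed 15:00 > Thu 18:00? ✗ → no.
ingest: start Mon 23:00 > Fri 19:00? ✗; start Mon 23:00 >= Thu 08:00? ✗; start Mon 23:00 > Thu 18:00? ✗ → no.
interview: start Tue 11:00 > Fri 19:00? ✗; start Tue 11:00 >= Thu 08:00? ✗; start Tue 11:00 > Thu 18:00? ✗ → no.
onboarding: start Tue 22:00 > Fri 19:00? ✗; start Tue 22:00 >= Thu 08:00? ✗; start Tue 22:00 > Thu 18:00? ✗ → no.
planning: start Fri 09:00 > Fri 19:00? ✗; start Fri 09:00 >= Thu 08:00? ✓; start Fri 09:00 > Thu 18:00? ✓ → no.
retro: start Fri 09:00 > Fri 19:00? ✗; start Fri 09:00 >= Thu 08:00? ✓; start Fri 09:00 > Thu 18:00? ✓ → no.
sync_call: start Mon 13:00 > Fri 19:00? ✗; start Mon 13:00 >= Thu 08:00? ✗; start Mon 13:00 > Thu 18:00? ✗ → no.
Result: build.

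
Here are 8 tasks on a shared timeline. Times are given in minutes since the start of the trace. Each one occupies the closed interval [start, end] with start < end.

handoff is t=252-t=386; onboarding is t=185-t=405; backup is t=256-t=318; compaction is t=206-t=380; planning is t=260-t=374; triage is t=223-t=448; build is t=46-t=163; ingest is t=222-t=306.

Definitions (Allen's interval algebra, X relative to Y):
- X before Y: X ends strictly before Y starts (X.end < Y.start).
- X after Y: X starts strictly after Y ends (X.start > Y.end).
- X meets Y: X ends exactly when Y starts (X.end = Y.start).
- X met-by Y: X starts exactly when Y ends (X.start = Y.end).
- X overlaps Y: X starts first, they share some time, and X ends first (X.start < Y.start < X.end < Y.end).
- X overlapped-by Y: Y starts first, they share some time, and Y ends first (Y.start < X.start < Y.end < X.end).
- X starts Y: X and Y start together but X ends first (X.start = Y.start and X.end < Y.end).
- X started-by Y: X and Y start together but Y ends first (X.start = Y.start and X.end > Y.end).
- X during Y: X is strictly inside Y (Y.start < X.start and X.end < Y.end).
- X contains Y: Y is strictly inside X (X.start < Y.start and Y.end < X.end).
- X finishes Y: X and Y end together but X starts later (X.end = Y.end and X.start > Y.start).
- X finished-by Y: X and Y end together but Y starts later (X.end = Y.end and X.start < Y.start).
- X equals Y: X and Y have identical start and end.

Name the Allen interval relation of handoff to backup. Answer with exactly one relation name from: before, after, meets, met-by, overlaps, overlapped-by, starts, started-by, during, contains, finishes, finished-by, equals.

contains

handoff = [t=252, t=386]; backup = [t=256, t=318].
Compare endpoints: handoff.start < backup.start, handoff.start < backup.end, handoff.end > backup.start, handoff.end > backup.end.
That pattern is 'contains'.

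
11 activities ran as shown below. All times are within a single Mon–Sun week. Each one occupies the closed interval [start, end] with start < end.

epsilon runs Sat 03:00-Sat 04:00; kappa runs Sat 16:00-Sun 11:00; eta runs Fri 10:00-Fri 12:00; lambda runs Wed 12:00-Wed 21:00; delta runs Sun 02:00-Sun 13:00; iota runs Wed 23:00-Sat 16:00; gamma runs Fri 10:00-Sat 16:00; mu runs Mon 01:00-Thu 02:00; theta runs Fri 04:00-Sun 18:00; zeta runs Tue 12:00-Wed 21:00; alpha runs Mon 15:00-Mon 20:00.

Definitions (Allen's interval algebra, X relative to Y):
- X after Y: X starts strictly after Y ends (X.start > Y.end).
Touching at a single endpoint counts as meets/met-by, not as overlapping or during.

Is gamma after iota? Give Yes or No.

No

gamma = [Fri 10:00, Sat 16:00], iota = [Wed 23:00, Sat 16:00].
Actual relation of gamma to iota: finishes.
Asked whether 'after' holds → No.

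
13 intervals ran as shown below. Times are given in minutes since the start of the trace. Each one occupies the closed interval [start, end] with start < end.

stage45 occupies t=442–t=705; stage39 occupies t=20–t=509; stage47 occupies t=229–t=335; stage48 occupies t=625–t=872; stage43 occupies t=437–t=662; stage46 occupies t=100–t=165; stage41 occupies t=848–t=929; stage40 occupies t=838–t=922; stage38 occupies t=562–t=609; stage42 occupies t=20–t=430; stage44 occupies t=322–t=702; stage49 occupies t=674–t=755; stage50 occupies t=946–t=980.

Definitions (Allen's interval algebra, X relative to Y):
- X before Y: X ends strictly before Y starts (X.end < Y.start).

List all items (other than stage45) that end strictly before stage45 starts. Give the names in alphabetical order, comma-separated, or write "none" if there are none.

stage42, stage46, stage47

Target stage45 = [t=442, t=705].
stage38 [t=562, t=609] → during → no.
stage39 [t=20, t=509] → overlaps → no.
stage40 [t=838, t=922] → after → no.
stage41 [t=848, t=929] → after → no.
stage42 [t=20, t=430] → before → yes.
stage43 [t=437, t=662] → overlaps → no.
stage44 [t=322, t=702] → overlaps → no.
stage46 [t=100, t=165] → before → yes.
stage47 [t=229, t=335] → before → yes.
stage48 [t=625, t=872] → overlapped-by → no.
stage49 [t=674, t=755] → overlapped-by → no.
stage50 [t=946, t=980] → after → no.
Result: stage42, stage46, stage47.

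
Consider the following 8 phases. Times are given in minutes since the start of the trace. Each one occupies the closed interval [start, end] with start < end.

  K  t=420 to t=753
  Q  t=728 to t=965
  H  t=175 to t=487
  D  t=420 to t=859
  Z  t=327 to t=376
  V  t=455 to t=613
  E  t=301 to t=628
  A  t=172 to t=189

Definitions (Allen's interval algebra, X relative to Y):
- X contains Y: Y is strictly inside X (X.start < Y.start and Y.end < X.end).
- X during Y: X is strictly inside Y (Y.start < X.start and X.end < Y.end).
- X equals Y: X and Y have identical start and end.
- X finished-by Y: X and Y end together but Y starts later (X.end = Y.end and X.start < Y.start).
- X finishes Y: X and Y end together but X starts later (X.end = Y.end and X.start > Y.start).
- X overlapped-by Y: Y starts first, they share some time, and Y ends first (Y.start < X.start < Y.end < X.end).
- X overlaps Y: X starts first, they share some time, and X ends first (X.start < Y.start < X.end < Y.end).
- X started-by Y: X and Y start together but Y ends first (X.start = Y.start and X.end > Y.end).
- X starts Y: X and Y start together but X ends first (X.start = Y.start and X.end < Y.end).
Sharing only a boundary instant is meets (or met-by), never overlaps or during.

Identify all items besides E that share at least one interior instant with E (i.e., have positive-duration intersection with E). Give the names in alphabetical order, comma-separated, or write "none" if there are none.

D, H, K, V, Z

Target E = [t=301, t=628].
A [t=172, t=189] → before → no.
D [t=420, t=859] → overlapped-by → yes.
H [t=175, t=487] → overlaps → yes.
K [t=420, t=753] → overlapped-by → yes.
Q [t=728, t=965] → after → no.
V [t=455, t=613] → during → yes.
Z [t=327, t=376] → during → yes.
Result: D, H, K, V, Z.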